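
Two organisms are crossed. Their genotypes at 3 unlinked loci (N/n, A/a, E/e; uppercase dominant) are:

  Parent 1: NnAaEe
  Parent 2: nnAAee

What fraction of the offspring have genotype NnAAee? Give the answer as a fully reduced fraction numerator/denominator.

NnAaEe gametes: NAE×1, NAe×1, NaE×1, Nae×1, nAE×1, nAe×1, naE×1, nae×1
nnAAee gametes: nAe×8
NnAaEe×nnAAee grid (8·8=64): NnAAEe=8 NnAAee=8 NnAaEe=8 NnAaee=8 nnAAEe=8 nnAAee=8 nnAaEe=8 nnAaee=8
NnAAee hits 8/64; gcd=8; 8÷8/64÷8 = 1/8

P(NnAAee) = 1/8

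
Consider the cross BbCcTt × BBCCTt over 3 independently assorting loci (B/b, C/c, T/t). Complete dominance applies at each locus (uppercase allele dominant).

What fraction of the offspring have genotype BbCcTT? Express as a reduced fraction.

BbCcTt gametes: BCT×1, BCt×1, BcT×1, Bct×1, bCT×1, bCt×1, bcT×1, bct×1
BBCCTt gametes: BCT×4, BCt×4
BbCcTt×BBCCTt grid (8·8=64): BBCCTT=4 BBCCTt=8 BBCCtt=4 BBCcTT=4 BBCcTt=8 BBCctt=4 BbCCTT=4 BbCCTt=8 BbCCtt=4 BbCcTT=4 BbCcTt=8 BbCctt=4
BbCcTT hits 4/64; gcd=4; 4÷4/64÷4 = 1/16

P(BbCcTT) = 1/16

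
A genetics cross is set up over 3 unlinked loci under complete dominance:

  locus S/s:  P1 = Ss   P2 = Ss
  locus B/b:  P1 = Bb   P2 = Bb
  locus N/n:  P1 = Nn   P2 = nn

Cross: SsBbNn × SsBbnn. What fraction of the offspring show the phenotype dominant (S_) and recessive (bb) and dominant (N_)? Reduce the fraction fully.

SsBbNn gametes: SBN×1, SBn×1, SbN×1, Sbn×1, sBN×1, sBn×1, sbN×1, sbn×1
SsBbnn gametes: SBn×2, Sbn×2, sBn×2, sbn×2
SsBbNn×SsBbnn grid (8·8=64): SSBBNn=2 SSBBnn=2 SSBbNn=4 SSBbnn=4 SSbbNn=2 SSbbnn=2 SsBBNn=4 SsBBnn=4 SsBbNn=8 SsBbnn=8 SsbbNn=4 Ssbbnn=4 ssBBNn=2 ssBBnn=2 ssBbNn=4 ssBbnn=4 ssbbNn=2 ssbbnn=2
S_ bb N_ hits 6/64; gcd=2; 6÷2/64÷2 = 3/32

P(S_ bb N_) = 3/32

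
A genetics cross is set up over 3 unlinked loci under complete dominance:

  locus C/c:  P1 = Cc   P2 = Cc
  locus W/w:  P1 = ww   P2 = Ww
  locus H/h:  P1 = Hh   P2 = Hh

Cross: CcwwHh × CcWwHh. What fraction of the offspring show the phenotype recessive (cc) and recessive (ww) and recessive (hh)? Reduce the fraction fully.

CcwwHh gametes: CwH×2, Cwh×2, cwH×2, cwh×2
CcWwHh gametes: CWH×1, CWh×1, CwH×1, Cwh×1, cWH×1, cWh×1, cwH×1, cwh×1
CcwwHh×CcWwHh grid (8·8=64): CCWwHH=2 CCWwHh=4 CCWwhh=2 CCwwHH=2 CCwwHh=4 CCwwhh=2 CcWwHH=4 CcWwHh=8 CcWwhh=4 CcwwHH=4 CcwwHh=8 Ccwwhh=4 ccWwHH=2 ccWwHh=4 ccWwhh=2 ccwwHH=2 ccwwHh=4 ccwwhh=2
cc ww hh hits 2/64; gcd=2; 2÷2/64÷2 = 1/32

P(cc ww hh) = 1/32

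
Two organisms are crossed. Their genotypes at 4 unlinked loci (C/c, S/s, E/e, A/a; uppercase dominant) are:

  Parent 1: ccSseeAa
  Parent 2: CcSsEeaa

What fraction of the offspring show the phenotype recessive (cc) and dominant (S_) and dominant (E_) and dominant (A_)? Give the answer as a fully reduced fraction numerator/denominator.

ccSseeAa gametes: cSeA×4, cSea×4, cseA×4, csea×4
CcSsEeaa gametes: CSEa×2, CSea×2, CsEa×2, Csea×2, cSEa×2, cSea×2, csEa×2, csea×2
ccSseeAa×CcSsEeaa grid (16·16=256): CcSSEeAa=8 CcSSEeaa=8 CcSSeeAa=8 CcSSeeaa=8 CcSsEeAa=16 CcSsEeaa=16 CcSseeAa=16 CcSseeaa=16 CcssEeAa=8 CcssEeaa=8 CcsseeAa=8 Ccsseeaa=8 ccSSEeAa=8 ccSSEeaa=8 ccSSeeAa=8 ccSSeeaa=8 ccSsEeAa=16 ccSsEeaa=16 ccSseeAa=16 ccSseeaa=16 ccssEeAa=8 ccssEeaa=8 ccsseeAa=8 ccsseeaa=8
cc S_ E_ A_ hits 24/256; gcd=8; 24÷8/256÷8 = 3/32

P(cc S_ E_ A_) = 3/32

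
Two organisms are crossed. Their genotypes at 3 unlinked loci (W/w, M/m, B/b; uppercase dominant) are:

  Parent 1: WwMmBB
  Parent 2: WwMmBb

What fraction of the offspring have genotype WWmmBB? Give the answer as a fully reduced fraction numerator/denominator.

P(WWmmBB) = 1/32

WwMmBB gametes: WMB×2, WmB×2, wMB×2, wmB×2
WwMmBb gametes: WMB×1, WMb×1, WmB×1, Wmb×1, wMB×1, wMb×1, wmB×1, wmb×1
WwMmBB×WwMmBb grid (8·8=64): WWMMBB=2 WWMMBb=2 WWMmBB=4 WWMmBb=4 WWmmBB=2 WWmmBb=2 WwMMBB=4 WwMMBb=4 WwMmBB=8 WwMmBb=8 WwmmBB=4 WwmmBb=4 wwMMBB=2 wwMMBb=2 wwMmBB=4 wwMmBb=4 wwmmBB=2 wwmmBb=2
WWmmBB hits 2/64; gcd=2; 2÷2/64÷2 = 1/32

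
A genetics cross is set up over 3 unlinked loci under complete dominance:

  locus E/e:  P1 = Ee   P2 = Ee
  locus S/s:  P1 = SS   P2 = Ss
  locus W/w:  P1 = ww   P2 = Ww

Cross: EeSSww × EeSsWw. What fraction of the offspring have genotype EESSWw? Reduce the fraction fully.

EeSSww gametes: ESw×4, eSw×4
EeSsWw gametes: ESW×1, ESw×1, EsW×1, Esw×1, eSW×1, eSw×1, esW×1, esw×1
EeSSww×EeSsWw grid (8·8=64): EESSWw=4 EESSww=4 EESsWw=4 EESsww=4 EeSSWw=8 EeSSww=8 EeSsWw=8 EeSsww=8 eeSSWw=4 eeSSww=4 eeSsWw=4 eeSsww=4
EESSWw hits 4/64; gcd=4; 4÷4/64÷4 = 1/16

P(EESSWw) = 1/16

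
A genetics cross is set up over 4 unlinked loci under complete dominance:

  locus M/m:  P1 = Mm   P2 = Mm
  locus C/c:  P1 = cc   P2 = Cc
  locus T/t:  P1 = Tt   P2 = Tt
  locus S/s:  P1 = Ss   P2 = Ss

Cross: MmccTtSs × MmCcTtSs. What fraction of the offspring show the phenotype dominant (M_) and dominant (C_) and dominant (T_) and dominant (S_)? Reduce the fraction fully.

P(M_ C_ T_ S_) = 27/128

MmccTtSs gametes: McTS×2, McTs×2, MctS×2, Mcts×2, mcTS×2, mcTs×2, mctS×2, mcts×2
MmCcTtSs gametes: MCTS×1, MCTs×1, MCtS×1, MCts×1, McTS×1, McTs×1, MctS×1, Mcts×1, mCTS×1, mCTs×1, mCtS×1, mCts×1, mcTS×1, mcTs×1, mctS×1, mcts×1
MmccTtSs×MmCcTtSs grid (16·16=256): MMCcTTSS=2 MMCcTTSs=4 MMCcTTss=2 MMCcTtSS=4 MMCcTtSs=8 MMCcTtss=4 MMCcttSS=2 MMCcttSs=4 MMCcttss=2 MMccTTSS=2 MMccTTSs=4 MMccTTss=2 MMccTtSS=4 MMccTtSs=8 MMccTtss=4 MMccttSS=2 MMccttSs=4 MMccttss=2 MmCcTTSS=4 MmCcTTSs=8 MmCcTTss=4 MmCcTtSS=8 MmCcTtSs=16 MmCcTtss=8 MmCcttSS=4 MmCcttSs=8 MmCcttss=4 MmccTTSS=4 MmccTTSs=8 MmccTTss=4 MmccTtSS=8 MmccTtSs=16 MmccTtss=8 MmccttSS=4 MmccttSs=8 Mmccttss=4 mmCcTTSS=2 mmCcTTSs=4 mmCcTTss=2 mmCcTtSS=4 mmCcTtSs=8 mmCcTtss=4 mmCcttSS=2 mmCcttSs=4 mmCcttss=2 mmccTTSS=2 mmccTTSs=4 mmccTTss=2 mmccTtSS=4 mmccTtSs=8 mmccTtss=4 mmccttSS=2 mmccttSs=4 mmccttss=2
M_ C_ T_ S_ hits 54/256; gcd=2; 54÷2/256÷2 = 27/128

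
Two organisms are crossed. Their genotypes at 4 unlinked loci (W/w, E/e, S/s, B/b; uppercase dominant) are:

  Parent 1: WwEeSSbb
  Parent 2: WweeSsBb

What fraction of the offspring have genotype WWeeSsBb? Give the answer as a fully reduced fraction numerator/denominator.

P(WWeeSsBb) = 1/32

WwEeSSbb gametes: WESb×4, WeSb×4, wESb×4, weSb×4
WweeSsBb gametes: WeSB×2, WeSb×2, WesB×2, Wesb×2, weSB×2, weSb×2, wesB×2, wesb×2
WwEeSSbb×WweeSsBb grid (16·16=256): WWEeSSBb=8 WWEeSSbb=8 WWEeSsBb=8 WWEeSsbb=8 WWeeSSBb=8 WWeeSSbb=8 WWeeSsBb=8 WWeeSsbb=8 WwEeSSBb=16 WwEeSSbb=16 WwEeSsBb=16 WwEeSsbb=16 WweeSSBb=16 WweeSSbb=16 WweeSsBb=16 WweeSsbb=16 wwEeSSBb=8 wwEeSSbb=8 wwEeSsBb=8 wwEeSsbb=8 wweeSSBb=8 wweeSSbb=8 wweeSsBb=8 wweeSsbb=8
WWeeSsBb hits 8/256; gcd=8; 8÷8/256÷8 = 1/32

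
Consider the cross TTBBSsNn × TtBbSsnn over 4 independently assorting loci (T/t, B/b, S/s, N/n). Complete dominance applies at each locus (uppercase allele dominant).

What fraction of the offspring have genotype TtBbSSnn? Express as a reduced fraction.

TTBBSsNn gametes: TBSN×4, TBSn×4, TBsN×4, TBsn×4
TtBbSsnn gametes: TBSn×2, TBsn×2, TbSn×2, Tbsn×2, tBSn×2, tBsn×2, tbSn×2, tbsn×2
TTBBSsNn×TtBbSsnn grid (16·16=256): TTBBSSNn=8 TTBBSSnn=8 TTBBSsNn=16 TTBBSsnn=16 TTBBssNn=8 TTBBssnn=8 TTBbSSNn=8 TTBbSSnn=8 TTBbSsNn=16 TTBbSsnn=16 TTBbssNn=8 TTBbssnn=8 TtBBSSNn=8 TtBBSSnn=8 TtBBSsNn=16 TtBBSsnn=16 TtBBssNn=8 TtBBssnn=8 TtBbSSNn=8 TtBbSSnn=8 TtBbSsNn=16 TtBbSsnn=16 TtBbssNn=8 TtBbssnn=8
TtBbSSnn hits 8/256; gcd=8; 8÷8/256÷8 = 1/32

P(TtBbSSnn) = 1/32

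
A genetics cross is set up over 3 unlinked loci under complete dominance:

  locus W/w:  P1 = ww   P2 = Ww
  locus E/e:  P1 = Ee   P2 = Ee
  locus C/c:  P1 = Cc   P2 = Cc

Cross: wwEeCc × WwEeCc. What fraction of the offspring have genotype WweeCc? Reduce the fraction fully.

wwEeCc gametes: wEC×2, wEc×2, weC×2, wec×2
WwEeCc gametes: WEC×1, WEc×1, WeC×1, Wec×1, wEC×1, wEc×1, weC×1, wec×1
wwEeCc×WwEeCc grid (8·8=64): WwEECC=2 WwEECc=4 WwEEcc=2 WwEeCC=4 WwEeCc=8 WwEecc=4 WweeCC=2 WweeCc=4 Wweecc=2 wwEECC=2 wwEECc=4 wwEEcc=2 wwEeCC=4 wwEeCc=8 wwEecc=4 wweeCC=2 wweeCc=4 wweecc=2
WweeCc hits 4/64; gcd=4; 4÷4/64÷4 = 1/16

P(WweeCc) = 1/16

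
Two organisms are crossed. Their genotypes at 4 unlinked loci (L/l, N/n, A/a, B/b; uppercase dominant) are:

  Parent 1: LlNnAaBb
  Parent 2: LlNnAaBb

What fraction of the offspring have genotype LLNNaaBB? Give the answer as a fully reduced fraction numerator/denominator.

P(LLNNaaBB) = 1/256

LlNnAaBb gametes: LNAB×1, LNAb×1, LNaB×1, LNab×1, LnAB×1, LnAb×1, LnaB×1, Lnab×1, lNAB×1, lNAb×1, lNaB×1, lNab×1, lnAB×1, lnAb×1, lnaB×1, lnab×1
LlNnAaBb gametes: LNAB×1, LNAb×1, LNaB×1, LNab×1, LnAB×1, LnAb×1, LnaB×1, Lnab×1, lNAB×1, lNAb×1, lNaB×1, lNab×1, lnAB×1, lnAb×1, lnaB×1, lnab×1
LlNnAaBb×LlNnAaBb grid (16·16=256): LLNNAABB=1 LLNNAABb=2 LLNNAAbb=1 LLNNAaBB=2 LLNNAaBb=4 LLNNAabb=2 LLNNaaBB=1 LLNNaaBb=2 LLNNaabb=1 LLNnAABB=2 LLNnAABb=4 LLNnAAbb=2 LLNnAaBB=4 LLNnAaBb=8 LLNnAabb=4 LLNnaaBB=2 LLNnaaBb=4 LLNnaabb=2 LLnnAABB=1 LLnnAABb=2 LLnnAAbb=1 LLnnAaBB=2 LLnnAaBb=4 LLnnAabb=2 LLnnaaBB=1 LLnnaaBb=2 LLnnaabb=1 LlNNAABB=2 LlNNAABb=4 LlNNAAbb=2 LlNNAaBB=4 LlNNAaBb=8 LlNNAabb=4 LlNNaaBB=2 LlNNaaBb=4 LlNNaabb=2 LlNnAABB=4 LlNnAABb=8 LlNnAAbb=4 LlNnAaBB=8 LlNnAaBb=16 LlNnAabb=8 LlNnaaBB=4 LlNnaaBb=8 LlNnaabb=4 LlnnAABB=2 LlnnAABb=4 LlnnAAbb=2 LlnnAaBB=4 LlnnAaBb=8 LlnnAabb=4 LlnnaaBB=2 LlnnaaBb=4 Llnnaabb=2 llNNAABB=1 llNNAABb=2 llNNAAbb=1 llNNAaBB=2 llNNAaBb=4 llNNAabb=2 llNNaaBB=1 llNNaaBb=2 llNNaabb=1 llNnAABB=2 llNnAABb=4 llNnAAbb=2 llNnAaBB=4 llNnAaBb=8 llNnAabb=4 llNnaaBB=2 llNnaaBb=4 llNnaabb=2 llnnAABB=1 llnnAABb=2 llnnAAbb=1 llnnAaBB=2 llnnAaBb=4 llnnAabb=2 llnnaaBB=1 llnnaaBb=2 llnnaabb=1
LLNNaaBB hits 1/256; gcd=1; 1÷1/256÷1 = 1/256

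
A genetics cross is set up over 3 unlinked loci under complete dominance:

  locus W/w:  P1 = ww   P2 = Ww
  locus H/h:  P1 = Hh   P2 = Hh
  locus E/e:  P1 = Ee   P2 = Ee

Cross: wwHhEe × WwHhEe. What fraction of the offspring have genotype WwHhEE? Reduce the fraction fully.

wwHhEe gametes: wHE×2, wHe×2, whE×2, whe×2
WwHhEe gametes: WHE×1, WHe×1, WhE×1, Whe×1, wHE×1, wHe×1, whE×1, whe×1
wwHhEe×WwHhEe grid (8·8=64): WwHHEE=2 WwHHEe=4 WwHHee=2 WwHhEE=4 WwHhEe=8 WwHhee=4 WwhhEE=2 WwhhEe=4 Wwhhee=2 wwHHEE=2 wwHHEe=4 wwHHee=2 wwHhEE=4 wwHhEe=8 wwHhee=4 wwhhEE=2 wwhhEe=4 wwhhee=2
WwHhEE hits 4/64; gcd=4; 4÷4/64÷4 = 1/16

P(WwHhEE) = 1/16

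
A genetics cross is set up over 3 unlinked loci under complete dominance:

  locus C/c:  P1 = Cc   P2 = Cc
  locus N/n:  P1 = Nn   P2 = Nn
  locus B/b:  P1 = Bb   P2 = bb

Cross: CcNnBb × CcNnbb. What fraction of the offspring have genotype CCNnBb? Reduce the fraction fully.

P(CCNnBb) = 1/16

CcNnBb gametes: CNB×1, CNb×1, CnB×1, Cnb×1, cNB×1, cNb×1, cnB×1, cnb×1
CcNnbb gametes: CNb×2, Cnb×2, cNb×2, cnb×2
CcNnBb×CcNnbb grid (8·8=64): CCNNBb=2 CCNNbb=2 CCNnBb=4 CCNnbb=4 CCnnBb=2 CCnnbb=2 CcNNBb=4 CcNNbb=4 CcNnBb=8 CcNnbb=8 CcnnBb=4 Ccnnbb=4 ccNNBb=2 ccNNbb=2 ccNnBb=4 ccNnbb=4 ccnnBb=2 ccnnbb=2
CCNnBb hits 4/64; gcd=4; 4÷4/64÷4 = 1/16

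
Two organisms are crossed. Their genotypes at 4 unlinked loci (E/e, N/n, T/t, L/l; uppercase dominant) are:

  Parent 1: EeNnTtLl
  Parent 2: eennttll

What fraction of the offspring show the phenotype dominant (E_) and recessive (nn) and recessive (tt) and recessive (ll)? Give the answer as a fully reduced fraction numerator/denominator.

EeNnTtLl gametes: ENTL×1, ENTl×1, ENtL×1, ENtl×1, EnTL×1, EnTl×1, EntL×1, Entl×1, eNTL×1, eNTl×1, eNtL×1, eNtl×1, enTL×1, enTl×1, entL×1, entl×1
eennttll gametes: entl×16
EeNnTtLl×eennttll grid (16·16=256): EeNnTtLl=16 EeNnTtll=16 EeNnttLl=16 EeNnttll=16 EennTtLl=16 EennTtll=16 EennttLl=16 Eennttll=16 eeNnTtLl=16 eeNnTtll=16 eeNnttLl=16 eeNnttll=16 eennTtLl=16 eennTtll=16 eennttLl=16 eennttll=16
E_ nn tt ll hits 16/256; gcd=16; 16÷16/256÷16 = 1/16

P(E_ nn tt ll) = 1/16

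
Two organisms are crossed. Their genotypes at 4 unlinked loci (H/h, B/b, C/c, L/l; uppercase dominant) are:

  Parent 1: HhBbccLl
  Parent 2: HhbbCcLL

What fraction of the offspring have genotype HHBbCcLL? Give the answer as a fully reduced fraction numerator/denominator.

P(HHBbCcLL) = 1/32

HhBbccLl gametes: HBcL×2, HBcl×2, HbcL×2, Hbcl×2, hBcL×2, hBcl×2, hbcL×2, hbcl×2
HhbbCcLL gametes: HbCL×4, HbcL×4, hbCL×4, hbcL×4
HhBbccLl×HhbbCcLL grid (16·16=256): HHBbCcLL=8 HHBbCcLl=8 HHBbccLL=8 HHBbccLl=8 HHbbCcLL=8 HHbbCcLl=8 HHbbccLL=8 HHbbccLl=8 HhBbCcLL=16 HhBbCcLl=16 HhBbccLL=16 HhBbccLl=16 HhbbCcLL=16 HhbbCcLl=16 HhbbccLL=16 HhbbccLl=16 hhBbCcLL=8 hhBbCcLl=8 hhBbccLL=8 hhBbccLl=8 hhbbCcLL=8 hhbbCcLl=8 hhbbccLL=8 hhbbccLl=8
HHBbCcLL hits 8/256; gcd=8; 8÷8/256÷8 = 1/32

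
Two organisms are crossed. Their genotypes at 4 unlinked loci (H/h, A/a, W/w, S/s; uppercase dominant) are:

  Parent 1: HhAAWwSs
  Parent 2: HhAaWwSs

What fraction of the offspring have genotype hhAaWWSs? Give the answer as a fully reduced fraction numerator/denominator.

HhAAWwSs gametes: HAWS×2, HAWs×2, HAwS×2, HAws×2, hAWS×2, hAWs×2, hAwS×2, hAws×2
HhAaWwSs gametes: HAWS×1, HAWs×1, HAwS×1, HAws×1, HaWS×1, HaWs×1, HawS×1, Haws×1, hAWS×1, hAWs×1, hAwS×1, hAws×1, haWS×1, haWs×1, hawS×1, haws×1
HhAAWwSs×HhAaWwSs grid (16·16=256): HHAAWWSS=2 HHAAWWSs=4 HHAAWWss=2 HHAAWwSS=4 HHAAWwSs=8 HHAAWwss=4 HHAAwwSS=2 HHAAwwSs=4 HHAAwwss=2 HHAaWWSS=2 HHAaWWSs=4 HHAaWWss=2 HHAaWwSS=4 HHAaWwSs=8 HHAaWwss=4 HHAawwSS=2 HHAawwSs=4 HHAawwss=2 HhAAWWSS=4 HhAAWWSs=8 HhAAWWss=4 HhAAWwSS=8 HhAAWwSs=16 HhAAWwss=8 HhAAwwSS=4 HhAAwwSs=8 HhAAwwss=4 HhAaWWSS=4 HhAaWWSs=8 HhAaWWss=4 HhAaWwSS=8 HhAaWwSs=16 HhAaWwss=8 HhAawwSS=4 HhAawwSs=8 HhAawwss=4 hhAAWWSS=2 hhAAWWSs=4 hhAAWWss=2 hhAAWwSS=4 hhAAWwSs=8 hhAAWwss=4 hhAAwwSS=2 hhAAwwSs=4 hhAAwwss=2 hhAaWWSS=2 hhAaWWSs=4 hhAaWWss=2 hhAaWwSS=4 hhAaWwSs=8 hhAaWwss=4 hhAawwSS=2 hhAawwSs=4 hhAawwss=2
hhAaWWSs hits 4/256; gcd=4; 4÷4/256÷4 = 1/64

P(hhAaWWSs) = 1/64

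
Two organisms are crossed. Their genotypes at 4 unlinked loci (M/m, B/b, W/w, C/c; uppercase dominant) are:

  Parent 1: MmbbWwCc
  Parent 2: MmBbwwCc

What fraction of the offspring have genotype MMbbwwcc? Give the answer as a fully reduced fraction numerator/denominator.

P(MMbbwwcc) = 1/64

MmbbWwCc gametes: MbWC×2, MbWc×2, MbwC×2, Mbwc×2, mbWC×2, mbWc×2, mbwC×2, mbwc×2
MmBbwwCc gametes: MBwC×2, MBwc×2, MbwC×2, Mbwc×2, mBwC×2, mBwc×2, mbwC×2, mbwc×2
MmbbWwCc×MmBbwwCc grid (16·16=256): MMBbWwCC=4 MMBbWwCc=8 MMBbWwcc=4 MMBbwwCC=4 MMBbwwCc=8 MMBbwwcc=4 MMbbWwCC=4 MMbbWwCc=8 MMbbWwcc=4 MMbbwwCC=4 MMbbwwCc=8 MMbbwwcc=4 MmBbWwCC=8 MmBbWwCc=16 MmBbWwcc=8 MmBbwwCC=8 MmBbwwCc=16 MmBbwwcc=8 MmbbWwCC=8 MmbbWwCc=16 MmbbWwcc=8 MmbbwwCC=8 MmbbwwCc=16 Mmbbwwcc=8 mmBbWwCC=4 mmBbWwCc=8 mmBbWwcc=4 mmBbwwCC=4 mmBbwwCc=8 mmBbwwcc=4 mmbbWwCC=4 mmbbWwCc=8 mmbbWwcc=4 mmbbwwCC=4 mmbbwwCc=8 mmbbwwcc=4
MMbbwwcc hits 4/256; gcd=4; 4÷4/256÷4 = 1/64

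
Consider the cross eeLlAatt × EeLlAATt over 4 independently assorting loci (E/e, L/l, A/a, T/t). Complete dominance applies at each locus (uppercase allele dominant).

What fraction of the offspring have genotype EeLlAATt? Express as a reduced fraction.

P(EeLlAATt) = 1/16

eeLlAatt gametes: eLAt×4, eLat×4, elAt×4, elat×4
EeLlAATt gametes: ELAT×2, ELAt×2, ElAT×2, ElAt×2, eLAT×2, eLAt×2, elAT×2, elAt×2
eeLlAatt×EeLlAATt grid (16·16=256): EeLLAATt=8 EeLLAAtt=8 EeLLAaTt=8 EeLLAatt=8 EeLlAATt=16 EeLlAAtt=16 EeLlAaTt=16 EeLlAatt=16 EellAATt=8 EellAAtt=8 EellAaTt=8 EellAatt=8 eeLLAATt=8 eeLLAAtt=8 eeLLAaTt=8 eeLLAatt=8 eeLlAATt=16 eeLlAAtt=16 eeLlAaTt=16 eeLlAatt=16 eellAATt=8 eellAAtt=8 eellAaTt=8 eellAatt=8
EeLlAATt hits 16/256; gcd=16; 16÷16/256÷16 = 1/16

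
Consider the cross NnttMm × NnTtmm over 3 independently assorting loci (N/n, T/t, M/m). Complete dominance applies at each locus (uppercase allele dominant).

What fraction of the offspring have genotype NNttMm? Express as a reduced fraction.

P(NNttMm) = 1/16

NnttMm gametes: NtM×2, Ntm×2, ntM×2, ntm×2
NnTtmm gametes: NTm×2, Ntm×2, nTm×2, ntm×2
NnttMm×NnTtmm grid (8·8=64): NNTtMm=4 NNTtmm=4 NNttMm=4 NNttmm=4 NnTtMm=8 NnTtmm=8 NnttMm=8 Nnttmm=8 nnTtMm=4 nnTtmm=4 nnttMm=4 nnttmm=4
NNttMm hits 4/64; gcd=4; 4÷4/64÷4 = 1/16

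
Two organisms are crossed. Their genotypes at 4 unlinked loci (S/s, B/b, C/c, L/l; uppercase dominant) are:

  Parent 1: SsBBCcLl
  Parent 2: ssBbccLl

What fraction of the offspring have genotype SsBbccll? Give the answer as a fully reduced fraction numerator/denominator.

P(SsBbccll) = 1/32

SsBBCcLl gametes: SBCL×2, SBCl×2, SBcL×2, SBcl×2, sBCL×2, sBCl×2, sBcL×2, sBcl×2
ssBbccLl gametes: sBcL×4, sBcl×4, sbcL×4, sbcl×4
SsBBCcLl×ssBbccLl grid (16·16=256): SsBBCcLL=8 SsBBCcLl=16 SsBBCcll=8 SsBBccLL=8 SsBBccLl=16 SsBBccll=8 SsBbCcLL=8 SsBbCcLl=16 SsBbCcll=8 SsBbccLL=8 SsBbccLl=16 SsBbccll=8 ssBBCcLL=8 ssBBCcLl=16 ssBBCcll=8 ssBBccLL=8 ssBBccLl=16 ssBBccll=8 ssBbCcLL=8 ssBbCcLl=16 ssBbCcll=8 ssBbccLL=8 ssBbccLl=16 ssBbccll=8
SsBbccll hits 8/256; gcd=8; 8÷8/256÷8 = 1/32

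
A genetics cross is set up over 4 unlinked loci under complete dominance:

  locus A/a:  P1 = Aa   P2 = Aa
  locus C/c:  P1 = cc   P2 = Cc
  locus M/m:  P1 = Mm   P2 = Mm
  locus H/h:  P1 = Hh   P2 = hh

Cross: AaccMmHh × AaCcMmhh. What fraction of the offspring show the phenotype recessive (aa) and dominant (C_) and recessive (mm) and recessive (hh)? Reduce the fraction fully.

P(aa C_ mm hh) = 1/64

AaccMmHh gametes: AcMH×2, AcMh×2, AcmH×2, Acmh×2, acMH×2, acMh×2, acmH×2, acmh×2
AaCcMmhh gametes: ACMh×2, ACmh×2, AcMh×2, Acmh×2, aCMh×2, aCmh×2, acMh×2, acmh×2
AaccMmHh×AaCcMmhh grid (16·16=256): AACcMMHh=4 AACcMMhh=4 AACcMmHh=8 AACcMmhh=8 AACcmmHh=4 AACcmmhh=4 AAccMMHh=4 AAccMMhh=4 AAccMmHh=8 AAccMmhh=8 AAccmmHh=4 AAccmmhh=4 AaCcMMHh=8 AaCcMMhh=8 AaCcMmHh=16 AaCcMmhh=16 AaCcmmHh=8 AaCcmmhh=8 AaccMMHh=8 AaccMMhh=8 AaccMmHh=16 AaccMmhh=16 AaccmmHh=8 Aaccmmhh=8 aaCcMMHh=4 aaCcMMhh=4 aaCcMmHh=8 aaCcMmhh=8 aaCcmmHh=4 aaCcmmhh=4 aaccMMHh=4 aaccMMhh=4 aaccMmHh=8 aaccMmhh=8 aaccmmHh=4 aaccmmhh=4
aa C_ mm hh hits 4/256; gcd=4; 4÷4/256÷4 = 1/64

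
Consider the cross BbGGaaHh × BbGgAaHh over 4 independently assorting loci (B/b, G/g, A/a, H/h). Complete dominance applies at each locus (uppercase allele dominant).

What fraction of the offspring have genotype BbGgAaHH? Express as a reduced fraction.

BbGGaaHh gametes: BGaH×4, BGah×4, bGaH×4, bGah×4
BbGgAaHh gametes: BGAH×1, BGAh×1, BGaH×1, BGah×1, BgAH×1, BgAh×1, BgaH×1, Bgah×1, bGAH×1, bGAh×1, bGaH×1, bGah×1, bgAH×1, bgAh×1, bgaH×1, bgah×1
BbGGaaHh×BbGgAaHh grid (16·16=256): BBGGAaHH=4 BBGGAaHh=8 BBGGAahh=4 BBGGaaHH=4 BBGGaaHh=8 BBGGaahh=4 BBGgAaHH=4 BBGgAaHh=8 BBGgAahh=4 BBGgaaHH=4 BBGgaaHh=8 BBGgaahh=4 BbGGAaHH=8 BbGGAaHh=16 BbGGAahh=8 BbGGaaHH=8 BbGGaaHh=16 BbGGaahh=8 BbGgAaHH=8 BbGgAaHh=16 BbGgAahh=8 BbGgaaHH=8 BbGgaaHh=16 BbGgaahh=8 bbGGAaHH=4 bbGGAaHh=8 bbGGAahh=4 bbGGaaHH=4 bbGGaaHh=8 bbGGaahh=4 bbGgAaHH=4 bbGgAaHh=8 bbGgAahh=4 bbGgaaHH=4 bbGgaaHh=8 bbGgaahh=4
BbGgAaHH hits 8/256; gcd=8; 8÷8/256÷8 = 1/32

P(BbGgAaHH) = 1/32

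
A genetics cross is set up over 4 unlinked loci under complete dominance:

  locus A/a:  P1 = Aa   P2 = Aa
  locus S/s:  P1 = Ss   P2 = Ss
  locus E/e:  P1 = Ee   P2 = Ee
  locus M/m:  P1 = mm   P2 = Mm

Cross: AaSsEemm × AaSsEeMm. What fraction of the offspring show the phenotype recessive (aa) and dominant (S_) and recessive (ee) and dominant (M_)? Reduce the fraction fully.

AaSsEemm gametes: ASEm×2, ASem×2, AsEm×2, Asem×2, aSEm×2, aSem×2, asEm×2, asem×2
AaSsEeMm gametes: ASEM×1, ASEm×1, ASeM×1, ASem×1, AsEM×1, AsEm×1, AseM×1, Asem×1, aSEM×1, aSEm×1, aSeM×1, aSem×1, asEM×1, asEm×1, aseM×1, asem×1
AaSsEemm×AaSsEeMm grid (16·16=256): AASSEEMm=2 AASSEEmm=2 AASSEeMm=4 AASSEemm=4 AASSeeMm=2 AASSeemm=2 AASsEEMm=4 AASsEEmm=4 AASsEeMm=8 AASsEemm=8 AASseeMm=4 AASseemm=4 AAssEEMm=2 AAssEEmm=2 AAssEeMm=4 AAssEemm=4 AAsseeMm=2 AAsseemm=2 AaSSEEMm=4 AaSSEEmm=4 AaSSEeMm=8 AaSSEemm=8 AaSSeeMm=4 AaSSeemm=4 AaSsEEMm=8 AaSsEEmm=8 AaSsEeMm=16 AaSsEemm=16 AaSseeMm=8 AaSseemm=8 AassEEMm=4 AassEEmm=4 AassEeMm=8 AassEemm=8 AasseeMm=4 Aasseemm=4 aaSSEEMm=2 aaSSEEmm=2 aaSSEeMm=4 aaSSEemm=4 aaSSeeMm=2 aaSSeemm=2 aaSsEEMm=4 aaSsEEmm=4 aaSsEeMm=8 aaSsEemm=8 aaSseeMm=4 aaSseemm=4 aassEEMm=2 aassEEmm=2 aassEeMm=4 aassEemm=4 aasseeMm=2 aasseemm=2
aa S_ ee M_ hits 6/256; gcd=2; 6÷2/256÷2 = 3/128

P(aa S_ ee M_) = 3/128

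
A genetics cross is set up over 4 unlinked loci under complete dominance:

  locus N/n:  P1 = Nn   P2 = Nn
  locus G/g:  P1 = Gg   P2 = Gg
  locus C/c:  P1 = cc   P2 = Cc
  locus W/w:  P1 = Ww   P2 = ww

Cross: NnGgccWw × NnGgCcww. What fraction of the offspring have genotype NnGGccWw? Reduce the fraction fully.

NnGgccWw gametes: NGcW×2, NGcw×2, NgcW×2, Ngcw×2, nGcW×2, nGcw×2, ngcW×2, ngcw×2
NnGgCcww gametes: NGCw×2, NGcw×2, NgCw×2, Ngcw×2, nGCw×2, nGcw×2, ngCw×2, ngcw×2
NnGgccWw×NnGgCcww grid (16·16=256): NNGGCcWw=4 NNGGCcww=4 NNGGccWw=4 NNGGccww=4 NNGgCcWw=8 NNGgCcww=8 NNGgccWw=8 NNGgccww=8 NNggCcWw=4 NNggCcww=4 NNggccWw=4 NNggccww=4 NnGGCcWw=8 NnGGCcww=8 NnGGccWw=8 NnGGccww=8 NnGgCcWw=16 NnGgCcww=16 NnGgccWw=16 NnGgccww=16 NnggCcWw=8 NnggCcww=8 NnggccWw=8 Nnggccww=8 nnGGCcWw=4 nnGGCcww=4 nnGGccWw=4 nnGGccww=4 nnGgCcWw=8 nnGgCcww=8 nnGgccWw=8 nnGgccww=8 nnggCcWw=4 nnggCcww=4 nnggccWw=4 nnggccww=4
NnGGccWw hits 8/256; gcd=8; 8÷8/256÷8 = 1/32

P(NnGGccWw) = 1/32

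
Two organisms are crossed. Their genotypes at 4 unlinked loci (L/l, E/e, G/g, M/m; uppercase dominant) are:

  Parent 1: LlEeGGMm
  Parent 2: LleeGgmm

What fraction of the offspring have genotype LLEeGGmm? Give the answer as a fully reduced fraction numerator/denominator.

LlEeGGMm gametes: LEGM×2, LEGm×2, LeGM×2, LeGm×2, lEGM×2, lEGm×2, leGM×2, leGm×2
LleeGgmm gametes: LeGm×4, Legm×4, leGm×4, legm×4
LlEeGGMm×LleeGgmm grid (16·16=256): LLEeGGMm=8 LLEeGGmm=8 LLEeGgMm=8 LLEeGgmm=8 LLeeGGMm=8 LLeeGGmm=8 LLeeGgMm=8 LLeeGgmm=8 LlEeGGMm=16 LlEeGGmm=16 LlEeGgMm=16 LlEeGgmm=16 LleeGGMm=16 LleeGGmm=16 LleeGgMm=16 LleeGgmm=16 llEeGGMm=8 llEeGGmm=8 llEeGgMm=8 llEeGgmm=8 lleeGGMm=8 lleeGGmm=8 lleeGgMm=8 lleeGgmm=8
LLEeGGmm hits 8/256; gcd=8; 8÷8/256÷8 = 1/32

P(LLEeGGmm) = 1/32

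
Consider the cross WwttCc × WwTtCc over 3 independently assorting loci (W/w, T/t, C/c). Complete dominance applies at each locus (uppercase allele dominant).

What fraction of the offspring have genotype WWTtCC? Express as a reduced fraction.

WwttCc gametes: WtC×2, Wtc×2, wtC×2, wtc×2
WwTtCc gametes: WTC×1, WTc×1, WtC×1, Wtc×1, wTC×1, wTc×1, wtC×1, wtc×1
WwttCc×WwTtCc grid (8·8=64): WWTtCC=2 WWTtCc=4 WWTtcc=2 WWttCC=2 WWttCc=4 WWttcc=2 WwTtCC=4 WwTtCc=8 WwTtcc=4 WwttCC=4 WwttCc=8 Wwttcc=4 wwTtCC=2 wwTtCc=4 wwTtcc=2 wwttCC=2 wwttCc=4 wwttcc=2
WWTtCC hits 2/64; gcd=2; 2÷2/64÷2 = 1/32

P(WWTtCC) = 1/32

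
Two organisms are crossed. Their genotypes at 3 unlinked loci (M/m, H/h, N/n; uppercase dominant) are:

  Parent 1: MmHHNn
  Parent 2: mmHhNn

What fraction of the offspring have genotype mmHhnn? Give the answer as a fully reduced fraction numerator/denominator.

MmHHNn gametes: MHN×2, MHn×2, mHN×2, mHn×2
mmHhNn gametes: mHN×2, mHn×2, mhN×2, mhn×2
MmHHNn×mmHhNn grid (8·8=64): MmHHNN=4 MmHHNn=8 MmHHnn=4 MmHhNN=4 MmHhNn=8 MmHhnn=4 mmHHNN=4 mmHHNn=8 mmHHnn=4 mmHhNN=4 mmHhNn=8 mmHhnn=4
mmHhnn hits 4/64; gcd=4; 4÷4/64÷4 = 1/16

P(mmHhnn) = 1/16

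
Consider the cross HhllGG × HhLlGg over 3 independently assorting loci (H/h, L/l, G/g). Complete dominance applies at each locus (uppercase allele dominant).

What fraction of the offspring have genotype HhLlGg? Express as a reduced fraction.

HhllGG gametes: HlG×4, hlG×4
HhLlGg gametes: HLG×1, HLg×1, HlG×1, Hlg×1, hLG×1, hLg×1, hlG×1, hlg×1
HhllGG×HhLlGg grid (8·8=64): HHLlGG=4 HHLlGg=4 HHllGG=4 HHllGg=4 HhLlGG=8 HhLlGg=8 HhllGG=8 HhllGg=8 hhLlGG=4 hhLlGg=4 hhllGG=4 hhllGg=4
HhLlGg hits 8/64; gcd=8; 8÷8/64÷8 = 1/8

P(HhLlGg) = 1/8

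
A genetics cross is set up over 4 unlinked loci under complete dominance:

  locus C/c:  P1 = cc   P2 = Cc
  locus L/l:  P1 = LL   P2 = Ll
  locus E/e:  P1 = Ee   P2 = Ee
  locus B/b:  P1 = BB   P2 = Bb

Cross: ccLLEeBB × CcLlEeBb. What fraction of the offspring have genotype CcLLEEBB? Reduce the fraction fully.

P(CcLLEEBB) = 1/32

ccLLEeBB gametes: cLEB×8, cLeB×8
CcLlEeBb gametes: CLEB×1, CLEb×1, CLeB×1, CLeb×1, ClEB×1, ClEb×1, CleB×1, Cleb×1, cLEB×1, cLEb×1, cLeB×1, cLeb×1, clEB×1, clEb×1, cleB×1, cleb×1
ccLLEeBB×CcLlEeBb grid (16·16=256): CcLLEEBB=8 CcLLEEBb=8 CcLLEeBB=16 CcLLEeBb=16 CcLLeeBB=8 CcLLeeBb=8 CcLlEEBB=8 CcLlEEBb=8 CcLlEeBB=16 CcLlEeBb=16 CcLleeBB=8 CcLleeBb=8 ccLLEEBB=8 ccLLEEBb=8 ccLLEeBB=16 ccLLEeBb=16 ccLLeeBB=8 ccLLeeBb=8 ccLlEEBB=8 ccLlEEBb=8 ccLlEeBB=16 ccLlEeBb=16 ccLleeBB=8 ccLleeBb=8
CcLLEEBB hits 8/256; gcd=8; 8÷8/256÷8 = 1/32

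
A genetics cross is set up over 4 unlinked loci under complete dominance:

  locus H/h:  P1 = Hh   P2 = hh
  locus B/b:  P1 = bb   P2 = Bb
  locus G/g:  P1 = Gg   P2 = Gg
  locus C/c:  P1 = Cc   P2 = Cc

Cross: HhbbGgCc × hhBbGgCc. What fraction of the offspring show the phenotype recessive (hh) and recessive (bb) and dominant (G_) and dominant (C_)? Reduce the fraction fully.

P(hh bb G_ C_) = 9/64

HhbbGgCc gametes: HbGC×2, HbGc×2, HbgC×2, Hbgc×2, hbGC×2, hbGc×2, hbgC×2, hbgc×2
hhBbGgCc gametes: hBGC×2, hBGc×2, hBgC×2, hBgc×2, hbGC×2, hbGc×2, hbgC×2, hbgc×2
HhbbGgCc×hhBbGgCc grid (16·16=256): HhBbGGCC=4 HhBbGGCc=8 HhBbGGcc=4 HhBbGgCC=8 HhBbGgCc=16 HhBbGgcc=8 HhBbggCC=4 HhBbggCc=8 HhBbggcc=4 HhbbGGCC=4 HhbbGGCc=8 HhbbGGcc=4 HhbbGgCC=8 HhbbGgCc=16 HhbbGgcc=8 HhbbggCC=4 HhbbggCc=8 Hhbbggcc=4 hhBbGGCC=4 hhBbGGCc=8 hhBbGGcc=4 hhBbGgCC=8 hhBbGgCc=16 hhBbGgcc=8 hhBbggCC=4 hhBbggCc=8 hhBbggcc=4 hhbbGGCC=4 hhbbGGCc=8 hhbbGGcc=4 hhbbGgCC=8 hhbbGgCc=16 hhbbGgcc=8 hhbbggCC=4 hhbbggCc=8 hhbbggcc=4
hh bb G_ C_ hits 36/256; gcd=4; 36÷4/256÷4 = 9/64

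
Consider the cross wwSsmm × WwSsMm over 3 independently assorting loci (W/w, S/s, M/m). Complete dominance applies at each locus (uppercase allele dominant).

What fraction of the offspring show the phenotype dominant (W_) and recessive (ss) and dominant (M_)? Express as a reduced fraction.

wwSsmm gametes: wSm×4, wsm×4
WwSsMm gametes: WSM×1, WSm×1, WsM×1, Wsm×1, wSM×1, wSm×1, wsM×1, wsm×1
wwSsmm×WwSsMm grid (8·8=64): WwSSMm=4 WwSSmm=4 WwSsMm=8 WwSsmm=8 WwssMm=4 Wwssmm=4 wwSSMm=4 wwSSmm=4 wwSsMm=8 wwSsmm=8 wwssMm=4 wwssmm=4
W_ ss M_ hits 4/64; gcd=4; 4÷4/64÷4 = 1/16

P(W_ ss M_) = 1/16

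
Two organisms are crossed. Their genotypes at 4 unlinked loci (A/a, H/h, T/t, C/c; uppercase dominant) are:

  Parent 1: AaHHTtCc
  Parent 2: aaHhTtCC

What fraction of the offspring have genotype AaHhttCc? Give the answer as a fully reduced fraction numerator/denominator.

AaHHTtCc gametes: AHTC×2, AHTc×2, AHtC×2, AHtc×2, aHTC×2, aHTc×2, aHtC×2, aHtc×2
aaHhTtCC gametes: aHTC×4, aHtC×4, ahTC×4, ahtC×4
AaHHTtCc×aaHhTtCC grid (16·16=256): AaHHTTCC=8 AaHHTTCc=8 AaHHTtCC=16 AaHHTtCc=16 AaHHttCC=8 AaHHttCc=8 AaHhTTCC=8 AaHhTTCc=8 AaHhTtCC=16 AaHhTtCc=16 AaHhttCC=8 AaHhttCc=8 aaHHTTCC=8 aaHHTTCc=8 aaHHTtCC=16 aaHHTtCc=16 aaHHttCC=8 aaHHttCc=8 aaHhTTCC=8 aaHhTTCc=8 aaHhTtCC=16 aaHhTtCc=16 aaHhttCC=8 aaHhttCc=8
AaHhttCc hits 8/256; gcd=8; 8÷8/256÷8 = 1/32

P(AaHhttCc) = 1/32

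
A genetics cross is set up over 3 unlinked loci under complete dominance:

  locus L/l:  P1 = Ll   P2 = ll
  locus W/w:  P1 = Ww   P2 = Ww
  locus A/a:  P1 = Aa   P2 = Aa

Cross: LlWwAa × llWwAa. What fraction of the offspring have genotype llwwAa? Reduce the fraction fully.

LlWwAa gametes: LWA×1, LWa×1, LwA×1, Lwa×1, lWA×1, lWa×1, lwA×1, lwa×1
llWwAa gametes: lWA×2, lWa×2, lwA×2, lwa×2
LlWwAa×llWwAa grid (8·8=64): LlWWAA=2 LlWWAa=4 LlWWaa=2 LlWwAA=4 LlWwAa=8 LlWwaa=4 LlwwAA=2 LlwwAa=4 Llwwaa=2 llWWAA=2 llWWAa=4 llWWaa=2 llWwAA=4 llWwAa=8 llWwaa=4 llwwAA=2 llwwAa=4 llwwaa=2
llwwAa hits 4/64; gcd=4; 4÷4/64÷4 = 1/16

P(llwwAa) = 1/16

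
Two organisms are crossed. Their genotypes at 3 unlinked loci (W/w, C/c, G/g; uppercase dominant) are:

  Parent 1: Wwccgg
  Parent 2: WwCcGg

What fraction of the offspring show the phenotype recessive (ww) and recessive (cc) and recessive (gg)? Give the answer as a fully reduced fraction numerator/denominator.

P(ww cc gg) = 1/16

Wwccgg gametes: Wcg×4, wcg×4
WwCcGg gametes: WCG×1, WCg×1, WcG×1, Wcg×1, wCG×1, wCg×1, wcG×1, wcg×1
Wwccgg×WwCcGg grid (8·8=64): WWCcGg=4 WWCcgg=4 WWccGg=4 WWccgg=4 WwCcGg=8 WwCcgg=8 WwccGg=8 Wwccgg=8 wwCcGg=4 wwCcgg=4 wwccGg=4 wwccgg=4
ww cc gg hits 4/64; gcd=4; 4÷4/64÷4 = 1/16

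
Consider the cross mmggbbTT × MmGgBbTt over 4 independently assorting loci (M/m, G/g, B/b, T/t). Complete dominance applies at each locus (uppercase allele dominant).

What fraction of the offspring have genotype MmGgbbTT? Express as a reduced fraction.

mmggbbTT gametes: mgbT×16
MmGgBbTt gametes: MGBT×1, MGBt×1, MGbT×1, MGbt×1, MgBT×1, MgBt×1, MgbT×1, Mgbt×1, mGBT×1, mGBt×1, mGbT×1, mGbt×1, mgBT×1, mgBt×1, mgbT×1, mgbt×1
mmggbbTT×MmGgBbTt grid (16·16=256): MmGgBbTT=16 MmGgBbTt=16 MmGgbbTT=16 MmGgbbTt=16 MmggBbTT=16 MmggBbTt=16 MmggbbTT=16 MmggbbTt=16 mmGgBbTT=16 mmGgBbTt=16 mmGgbbTT=16 mmGgbbTt=16 mmggBbTT=16 mmggBbTt=16 mmggbbTT=16 mmggbbTt=16
MmGgbbTT hits 16/256; gcd=16; 16÷16/256÷16 = 1/16

P(MmGgbbTT) = 1/16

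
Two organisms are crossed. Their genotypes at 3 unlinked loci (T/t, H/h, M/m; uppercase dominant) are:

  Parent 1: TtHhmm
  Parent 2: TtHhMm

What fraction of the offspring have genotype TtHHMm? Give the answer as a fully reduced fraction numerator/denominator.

TtHhmm gametes: THm×2, Thm×2, tHm×2, thm×2
TtHhMm gametes: THM×1, THm×1, ThM×1, Thm×1, tHM×1, tHm×1, thM×1, thm×1
TtHhmm×TtHhMm grid (8·8=64): TTHHMm=2 TTHHmm=2 TTHhMm=4 TTHhmm=4 TThhMm=2 TThhmm=2 TtHHMm=4 TtHHmm=4 TtHhMm=8 TtHhmm=8 TthhMm=4 Tthhmm=4 ttHHMm=2 ttHHmm=2 ttHhMm=4 ttHhmm=4 tthhMm=2 tthhmm=2
TtHHMm hits 4/64; gcd=4; 4÷4/64÷4 = 1/16

P(TtHHMm) = 1/16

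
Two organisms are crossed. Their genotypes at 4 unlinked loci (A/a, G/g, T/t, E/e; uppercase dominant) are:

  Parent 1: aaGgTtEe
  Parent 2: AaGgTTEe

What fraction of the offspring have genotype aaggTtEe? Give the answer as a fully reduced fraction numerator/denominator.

P(aaggTtEe) = 1/32

aaGgTtEe gametes: aGTE×2, aGTe×2, aGtE×2, aGte×2, agTE×2, agTe×2, agtE×2, agte×2
AaGgTTEe gametes: AGTE×2, AGTe×2, AgTE×2, AgTe×2, aGTE×2, aGTe×2, agTE×2, agTe×2
aaGgTtEe×AaGgTTEe grid (16·16=256): AaGGTTEE=4 AaGGTTEe=8 AaGGTTee=4 AaGGTtEE=4 AaGGTtEe=8 AaGGTtee=4 AaGgTTEE=8 AaGgTTEe=16 AaGgTTee=8 AaGgTtEE=8 AaGgTtEe=16 AaGgTtee=8 AaggTTEE=4 AaggTTEe=8 AaggTTee=4 AaggTtEE=4 AaggTtEe=8 AaggTtee=4 aaGGTTEE=4 aaGGTTEe=8 aaGGTTee=4 aaGGTtEE=4 aaGGTtEe=8 aaGGTtee=4 aaGgTTEE=8 aaGgTTEe=16 aaGgTTee=8 aaGgTtEE=8 aaGgTtEe=16 aaGgTtee=8 aaggTTEE=4 aaggTTEe=8 aaggTTee=4 aaggTtEE=4 aaggTtEe=8 aaggTtee=4
aaggTtEe hits 8/256; gcd=8; 8÷8/256÷8 = 1/32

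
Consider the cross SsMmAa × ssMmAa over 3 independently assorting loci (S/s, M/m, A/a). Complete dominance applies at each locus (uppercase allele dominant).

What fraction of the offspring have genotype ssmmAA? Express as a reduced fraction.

P(ssmmAA) = 1/32

SsMmAa gametes: SMA×1, SMa×1, SmA×1, Sma×1, sMA×1, sMa×1, smA×1, sma×1
ssMmAa gametes: sMA×2, sMa×2, smA×2, sma×2
SsMmAa×ssMmAa grid (8·8=64): SsMMAA=2 SsMMAa=4 SsMMaa=2 SsMmAA=4 SsMmAa=8 SsMmaa=4 SsmmAA=2 SsmmAa=4 Ssmmaa=2 ssMMAA=2 ssMMAa=4 ssMMaa=2 ssMmAA=4 ssMmAa=8 ssMmaa=4 ssmmAA=2 ssmmAa=4 ssmmaa=2
ssmmAA hits 2/64; gcd=2; 2÷2/64÷2 = 1/32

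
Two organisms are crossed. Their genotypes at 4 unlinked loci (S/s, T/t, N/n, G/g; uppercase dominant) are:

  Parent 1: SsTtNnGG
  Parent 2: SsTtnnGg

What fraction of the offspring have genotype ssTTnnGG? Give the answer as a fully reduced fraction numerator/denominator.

SsTtNnGG gametes: STNG×2, STnG×2, StNG×2, StnG×2, sTNG×2, sTnG×2, stNG×2, stnG×2
SsTtnnGg gametes: STnG×2, STng×2, StnG×2, Stng×2, sTnG×2, sTng×2, stnG×2, stng×2
SsTtNnGG×SsTtnnGg grid (16·16=256): SSTTNnGG=4 SSTTNnGg=4 SSTTnnGG=4 SSTTnnGg=4 SSTtNnGG=8 SSTtNnGg=8 SSTtnnGG=8 SSTtnnGg=8 SSttNnGG=4 SSttNnGg=4 SSttnnGG=4 SSttnnGg=4 SsTTNnGG=8 SsTTNnGg=8 SsTTnnGG=8 SsTTnnGg=8 SsTtNnGG=16 SsTtNnGg=16 SsTtnnGG=16 SsTtnnGg=16 SsttNnGG=8 SsttNnGg=8 SsttnnGG=8 SsttnnGg=8 ssTTNnGG=4 ssTTNnGg=4 ssTTnnGG=4 ssTTnnGg=4 ssTtNnGG=8 ssTtNnGg=8 ssTtnnGG=8 ssTtnnGg=8 ssttNnGG=4 ssttNnGg=4 ssttnnGG=4 ssttnnGg=4
ssTTnnGG hits 4/256; gcd=4; 4÷4/256÷4 = 1/64

P(ssTTnnGG) = 1/64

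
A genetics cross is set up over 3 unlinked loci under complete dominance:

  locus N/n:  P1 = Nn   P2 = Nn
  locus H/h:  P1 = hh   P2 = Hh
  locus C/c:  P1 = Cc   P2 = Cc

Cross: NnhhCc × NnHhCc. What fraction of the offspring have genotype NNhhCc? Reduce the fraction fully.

P(NNhhCc) = 1/16

NnhhCc gametes: NhC×2, Nhc×2, nhC×2, nhc×2
NnHhCc gametes: NHC×1, NHc×1, NhC×1, Nhc×1, nHC×1, nHc×1, nhC×1, nhc×1
NnhhCc×NnHhCc grid (8·8=64): NNHhCC=2 NNHhCc=4 NNHhcc=2 NNhhCC=2 NNhhCc=4 NNhhcc=2 NnHhCC=4 NnHhCc=8 NnHhcc=4 NnhhCC=4 NnhhCc=8 Nnhhcc=4 nnHhCC=2 nnHhCc=4 nnHhcc=2 nnhhCC=2 nnhhCc=4 nnhhcc=2
NNhhCc hits 4/64; gcd=4; 4÷4/64÷4 = 1/16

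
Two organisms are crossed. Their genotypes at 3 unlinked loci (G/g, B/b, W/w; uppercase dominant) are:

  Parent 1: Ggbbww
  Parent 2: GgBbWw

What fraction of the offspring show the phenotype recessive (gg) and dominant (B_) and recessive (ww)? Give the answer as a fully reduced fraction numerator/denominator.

Ggbbww gametes: Gbw×4, gbw×4
GgBbWw gametes: GBW×1, GBw×1, GbW×1, Gbw×1, gBW×1, gBw×1, gbW×1, gbw×1
Ggbbww×GgBbWw grid (8·8=64): GGBbWw=4 GGBbww=4 GGbbWw=4 GGbbww=4 GgBbWw=8 GgBbww=8 GgbbWw=8 Ggbbww=8 ggBbWw=4 ggBbww=4 ggbbWw=4 ggbbww=4
gg B_ ww hits 4/64; gcd=4; 4÷4/64÷4 = 1/16

P(gg B_ ww) = 1/16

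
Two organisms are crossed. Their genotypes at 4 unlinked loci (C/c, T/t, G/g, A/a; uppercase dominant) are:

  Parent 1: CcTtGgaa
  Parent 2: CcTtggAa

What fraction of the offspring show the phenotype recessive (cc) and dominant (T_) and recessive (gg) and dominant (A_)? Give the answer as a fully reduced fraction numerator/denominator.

CcTtGgaa gametes: CTGa×2, CTga×2, CtGa×2, Ctga×2, cTGa×2, cTga×2, ctGa×2, ctga×2
CcTtggAa gametes: CTgA×2, CTga×2, CtgA×2, Ctga×2, cTgA×2, cTga×2, ctgA×2, ctga×2
CcTtGgaa×CcTtggAa grid (16·16=256): CCTTGgAa=4 CCTTGgaa=4 CCTTggAa=4 CCTTggaa=4 CCTtGgAa=8 CCTtGgaa=8 CCTtggAa=8 CCTtggaa=8 CCttGgAa=4 CCttGgaa=4 CCttggAa=4 CCttggaa=4 CcTTGgAa=8 CcTTGgaa=8 CcTTggAa=8 CcTTggaa=8 CcTtGgAa=16 CcTtGgaa=16 CcTtggAa=16 CcTtggaa=16 CcttGgAa=8 CcttGgaa=8 CcttggAa=8 Ccttggaa=8 ccTTGgAa=4 ccTTGgaa=4 ccTTggAa=4 ccTTggaa=4 ccTtGgAa=8 ccTtGgaa=8 ccTtggAa=8 ccTtggaa=8 ccttGgAa=4 ccttGgaa=4 ccttggAa=4 ccttggaa=4
cc T_ gg A_ hits 12/256; gcd=4; 12÷4/256÷4 = 3/64

P(cc T_ gg A_) = 3/64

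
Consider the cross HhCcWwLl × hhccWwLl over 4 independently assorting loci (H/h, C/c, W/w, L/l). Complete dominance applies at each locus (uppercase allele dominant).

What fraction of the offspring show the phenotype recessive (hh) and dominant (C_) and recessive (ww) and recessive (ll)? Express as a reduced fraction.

HhCcWwLl gametes: HCWL×1, HCWl×1, HCwL×1, HCwl×1, HcWL×1, HcWl×1, HcwL×1, Hcwl×1, hCWL×1, hCWl×1, hCwL×1, hCwl×1, hcWL×1, hcWl×1, hcwL×1, hcwl×1
hhccWwLl gametes: hcWL×4, hcWl×4, hcwL×4, hcwl×4
HhCcWwLl×hhccWwLl grid (16·16=256): HhCcWWLL=4 HhCcWWLl=8 HhCcWWll=4 HhCcWwLL=8 HhCcWwLl=16 HhCcWwll=8 HhCcwwLL=4 HhCcwwLl=8 HhCcwwll=4 HhccWWLL=4 HhccWWLl=8 HhccWWll=4 HhccWwLL=8 HhccWwLl=16 HhccWwll=8 HhccwwLL=4 HhccwwLl=8 Hhccwwll=4 hhCcWWLL=4 hhCcWWLl=8 hhCcWWll=4 hhCcWwLL=8 hhCcWwLl=16 hhCcWwll=8 hhCcwwLL=4 hhCcwwLl=8 hhCcwwll=4 hhccWWLL=4 hhccWWLl=8 hhccWWll=4 hhccWwLL=8 hhccWwLl=16 hhccWwll=8 hhccwwLL=4 hhccwwLl=8 hhccwwll=4
hh C_ ww ll hits 4/256; gcd=4; 4÷4/256÷4 = 1/64

P(hh C_ ww ll) = 1/64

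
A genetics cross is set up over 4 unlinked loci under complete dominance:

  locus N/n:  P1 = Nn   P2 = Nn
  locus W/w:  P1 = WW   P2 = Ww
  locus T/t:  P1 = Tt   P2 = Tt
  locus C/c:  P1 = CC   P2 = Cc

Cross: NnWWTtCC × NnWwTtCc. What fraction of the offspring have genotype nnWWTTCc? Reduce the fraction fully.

P(nnWWTTCc) = 1/64

NnWWTtCC gametes: NWTC×4, NWtC×4, nWTC×4, nWtC×4
NnWwTtCc gametes: NWTC×1, NWTc×1, NWtC×1, NWtc×1, NwTC×1, NwTc×1, NwtC×1, Nwtc×1, nWTC×1, nWTc×1, nWtC×1, nWtc×1, nwTC×1, nwTc×1, nwtC×1, nwtc×1
NnWWTtCC×NnWwTtCc grid (16·16=256): NNWWTTCC=4 NNWWTTCc=4 NNWWTtCC=8 NNWWTtCc=8 NNWWttCC=4 NNWWttCc=4 NNWwTTCC=4 NNWwTTCc=4 NNWwTtCC=8 NNWwTtCc=8 NNWwttCC=4 NNWwttCc=4 NnWWTTCC=8 NnWWTTCc=8 NnWWTtCC=16 NnWWTtCc=16 NnWWttCC=8 NnWWttCc=8 NnWwTTCC=8 NnWwTTCc=8 NnWwTtCC=16 NnWwTtCc=16 NnWwttCC=8 NnWwttCc=8 nnWWTTCC=4 nnWWTTCc=4 nnWWTtCC=8 nnWWTtCc=8 nnWWttCC=4 nnWWttCc=4 nnWwTTCC=4 nnWwTTCc=4 nnWwTtCC=8 nnWwTtCc=8 nnWwttCC=4 nnWwttCc=4
nnWWTTCc hits 4/256; gcd=4; 4÷4/256÷4 = 1/64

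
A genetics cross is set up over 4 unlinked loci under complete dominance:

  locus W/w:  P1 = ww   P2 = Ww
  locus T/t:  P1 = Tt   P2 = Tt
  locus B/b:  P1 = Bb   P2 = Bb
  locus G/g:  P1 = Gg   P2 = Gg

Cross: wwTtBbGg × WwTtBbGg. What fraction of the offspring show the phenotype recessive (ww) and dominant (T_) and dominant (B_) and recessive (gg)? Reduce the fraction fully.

wwTtBbGg gametes: wTBG×2, wTBg×2, wTbG×2, wTbg×2, wtBG×2, wtBg×2, wtbG×2, wtbg×2
WwTtBbGg gametes: WTBG×1, WTBg×1, WTbG×1, WTbg×1, WtBG×1, WtBg×1, WtbG×1, Wtbg×1, wTBG×1, wTBg×1, wTbG×1, wTbg×1, wtBG×1, wtBg×1, wtbG×1, wtbg×1
wwTtBbGg×WwTtBbGg grid (16·16=256): WwTTBBGG=2 WwTTBBGg=4 WwTTBBgg=2 WwTTBbGG=4 WwTTBbGg=8 WwTTBbgg=4 WwTTbbGG=2 WwTTbbGg=4 WwTTbbgg=2 WwTtBBGG=4 WwTtBBGg=8 WwTtBBgg=4 WwTtBbGG=8 WwTtBbGg=16 WwTtBbgg=8 WwTtbbGG=4 WwTtbbGg=8 WwTtbbgg=4 WwttBBGG=2 WwttBBGg=4 WwttBBgg=2 WwttBbGG=4 WwttBbGg=8 WwttBbgg=4 WwttbbGG=2 WwttbbGg=4 Wwttbbgg=2 wwTTBBGG=2 wwTTBBGg=4 wwTTBBgg=2 wwTTBbGG=4 wwTTBbGg=8 wwTTBbgg=4 wwTTbbGG=2 wwTTbbGg=4 wwTTbbgg=2 wwTtBBGG=4 wwTtBBGg=8 wwTtBBgg=4 wwTtBbGG=8 wwTtBbGg=16 wwTtBbgg=8 wwTtbbGG=4 wwTtbbGg=8 wwTtbbgg=4 wwttBBGG=2 wwttBBGg=4 wwttBBgg=2 wwttBbGG=4 wwttBbGg=8 wwttBbgg=4 wwttbbGG=2 wwttbbGg=4 wwttbbgg=2
ww T_ B_ gg hits 18/256; gcd=2; 18÷2/256÷2 = 9/128

P(ww T_ B_ gg) = 9/128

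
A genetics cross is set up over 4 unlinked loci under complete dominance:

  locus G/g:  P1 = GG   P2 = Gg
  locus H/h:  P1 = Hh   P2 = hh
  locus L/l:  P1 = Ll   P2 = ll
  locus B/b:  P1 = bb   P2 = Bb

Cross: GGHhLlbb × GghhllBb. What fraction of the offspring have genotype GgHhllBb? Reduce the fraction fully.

P(GgHhllBb) = 1/16

GGHhLlbb gametes: GHLb×4, GHlb×4, GhLb×4, Ghlb×4
GghhllBb gametes: GhlB×4, Ghlb×4, ghlB×4, ghlb×4
GGHhLlbb×GghhllBb grid (16·16=256): GGHhLlBb=16 GGHhLlbb=16 GGHhllBb=16 GGHhllbb=16 GGhhLlBb=16 GGhhLlbb=16 GGhhllBb=16 GGhhllbb=16 GgHhLlBb=16 GgHhLlbb=16 GgHhllBb=16 GgHhllbb=16 GghhLlBb=16 GghhLlbb=16 GghhllBb=16 Gghhllbb=16
GgHhllBb hits 16/256; gcd=16; 16÷16/256÷16 = 1/16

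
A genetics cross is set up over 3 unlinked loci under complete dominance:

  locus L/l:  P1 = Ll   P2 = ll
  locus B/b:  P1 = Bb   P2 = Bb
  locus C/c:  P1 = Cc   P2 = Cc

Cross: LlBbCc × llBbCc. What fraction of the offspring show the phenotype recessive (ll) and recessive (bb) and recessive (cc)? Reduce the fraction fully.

P(ll bb cc) = 1/32

LlBbCc gametes: LBC×1, LBc×1, LbC×1, Lbc×1, lBC×1, lBc×1, lbC×1, lbc×1
llBbCc gametes: lBC×2, lBc×2, lbC×2, lbc×2
LlBbCc×llBbCc grid (8·8=64): LlBBCC=2 LlBBCc=4 LlBBcc=2 LlBbCC=4 LlBbCc=8 LlBbcc=4 LlbbCC=2 LlbbCc=4 Llbbcc=2 llBBCC=2 llBBCc=4 llBBcc=2 llBbCC=4 llBbCc=8 llBbcc=4 llbbCC=2 llbbCc=4 llbbcc=2
ll bb cc hits 2/64; gcd=2; 2÷2/64÷2 = 1/32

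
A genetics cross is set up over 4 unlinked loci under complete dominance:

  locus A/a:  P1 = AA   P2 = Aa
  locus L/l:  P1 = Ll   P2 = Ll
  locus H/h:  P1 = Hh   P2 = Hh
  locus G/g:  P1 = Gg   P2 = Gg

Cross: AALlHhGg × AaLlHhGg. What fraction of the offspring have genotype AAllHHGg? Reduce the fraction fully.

P(AAllHHGg) = 1/64

AALlHhGg gametes: ALHG×2, ALHg×2, ALhG×2, ALhg×2, AlHG×2, AlHg×2, AlhG×2, Alhg×2
AaLlHhGg gametes: ALHG×1, ALHg×1, ALhG×1, ALhg×1, AlHG×1, AlHg×1, AlhG×1, Alhg×1, aLHG×1, aLHg×1, aLhG×1, aLhg×1, alHG×1, alHg×1, alhG×1, alhg×1
AALlHhGg×AaLlHhGg grid (16·16=256): AALLHHGG=2 AALLHHGg=4 AALLHHgg=2 AALLHhGG=4 AALLHhGg=8 AALLHhgg=4 AALLhhGG=2 AALLhhGg=4 AALLhhgg=2 AALlHHGG=4 AALlHHGg=8 AALlHHgg=4 AALlHhGG=8 AALlHhGg=16 AALlHhgg=8 AALlhhGG=4 AALlhhGg=8 AALlhhgg=4 AAllHHGG=2 AAllHHGg=4 AAllHHgg=2 AAllHhGG=4 AAllHhGg=8 AAllHhgg=4 AAllhhGG=2 AAllhhGg=4 AAllhhgg=2 AaLLHHGG=2 AaLLHHGg=4 AaLLHHgg=2 AaLLHhGG=4 AaLLHhGg=8 AaLLHhgg=4 AaLLhhGG=2 AaLLhhGg=4 AaLLhhgg=2 AaLlHHGG=4 AaLlHHGg=8 AaLlHHgg=4 AaLlHhGG=8 AaLlHhGg=16 AaLlHhgg=8 AaLlhhGG=4 AaLlhhGg=8 AaLlhhgg=4 AallHHGG=2 AallHHGg=4 AallHHgg=2 AallHhGG=4 AallHhGg=8 AallHhgg=4 AallhhGG=2 AallhhGg=4 Aallhhgg=2
AAllHHGg hits 4/256; gcd=4; 4÷4/256÷4 = 1/64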